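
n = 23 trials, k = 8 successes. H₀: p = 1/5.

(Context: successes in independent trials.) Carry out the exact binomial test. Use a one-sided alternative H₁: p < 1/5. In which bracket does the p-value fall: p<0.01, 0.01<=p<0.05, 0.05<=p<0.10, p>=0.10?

Exact binomial: n=23, k=8, p₀=1/5=0.2000
P(X≤8) from Σ C(n,i)·p₀^i·(1−p₀)^(n−i)
p-value (one-sided, H₁ less) = 0.97266
→ bracket: p>=0.10

p-value bracket: p>=0.10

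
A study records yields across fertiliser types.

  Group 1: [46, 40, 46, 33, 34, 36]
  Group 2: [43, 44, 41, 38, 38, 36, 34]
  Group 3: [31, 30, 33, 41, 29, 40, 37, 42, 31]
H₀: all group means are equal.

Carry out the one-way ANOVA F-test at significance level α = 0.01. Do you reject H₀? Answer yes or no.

reject H₀: no

Group means [39.17, 39.14, 34.89], grand mean 37.409
SSB = Σnᵢ(x̄ᵢ−x̄)² = 96.739; SSW = ΣΣ(x−x̄ᵢ)² = 460.579
MSB = 96.739/2 = 48.3694; MSW = 460.579/19 = 24.2410
F = MSB/MSW = 1.9954
df = (2, 19)
p-value (upper-tail) = 0.16346
At α=0.01: p ≥ α → fail to reject H₀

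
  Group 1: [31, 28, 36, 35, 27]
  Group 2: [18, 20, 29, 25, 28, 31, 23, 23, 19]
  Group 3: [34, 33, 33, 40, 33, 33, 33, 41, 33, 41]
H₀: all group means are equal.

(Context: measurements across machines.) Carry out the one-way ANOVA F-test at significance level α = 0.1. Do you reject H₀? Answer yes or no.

reject H₀: yes

Group means [31.40, 24.00, 35.40], grand mean 30.292
SSB = Σnᵢ(x̄ᵢ−x̄)² = 623.358; SSW = ΣΣ(x−x̄ᵢ)² = 355.600
MSB = 623.358/2 = 311.6792; MSW = 355.600/21 = 16.9333
F = MSB/MSW = 18.4062
df = (2, 21)
p-value (upper-tail) = 0.00002
At α=0.1: p < α → reject H₀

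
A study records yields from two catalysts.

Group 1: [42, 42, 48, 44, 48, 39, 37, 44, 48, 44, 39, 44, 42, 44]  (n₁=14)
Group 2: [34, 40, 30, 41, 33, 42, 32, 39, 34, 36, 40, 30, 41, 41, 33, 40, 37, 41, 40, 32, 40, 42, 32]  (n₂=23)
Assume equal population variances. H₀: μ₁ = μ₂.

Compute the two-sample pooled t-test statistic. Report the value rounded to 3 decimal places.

x̄₁=43.214, s₁=3.401, n₁=14
x̄₂=36.957, s₂=4.194, n₂=23
s_p² = [13·3.401² + 22·4.194²]/35 = 15.3518
SE = √(s_p²·(1/14+1/23)) = 1.3282
t = (43.214−36.957)/1.3282 = 4.7116
df = 35

test statistic = 4.712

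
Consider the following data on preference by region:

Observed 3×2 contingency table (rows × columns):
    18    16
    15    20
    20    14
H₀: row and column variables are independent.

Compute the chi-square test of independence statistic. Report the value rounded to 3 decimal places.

test statistic = 1.805

Row totals [34, 35, 34], col totals [53, 50], n=103
χ² = (18−17.50)²/17.50 + (16−16.50)²/16.50 + (15−18.01)²/18.01 + (20−16.99)²/16.99 + (20−17.50)²/17.50 + (14−16.50)²/16.50 = 1.8049
df = 2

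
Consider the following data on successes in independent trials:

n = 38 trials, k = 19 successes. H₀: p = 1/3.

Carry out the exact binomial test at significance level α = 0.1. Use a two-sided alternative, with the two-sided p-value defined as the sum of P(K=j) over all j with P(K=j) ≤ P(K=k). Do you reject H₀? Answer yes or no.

Exact binomial: n=38, k=19, p₀=1/3=0.3333
P(X=j) = C(n,j)·p₀^j·(1−p₀)^(n−j); p = Σ P(X=j) over j with P(X=j) ≤ P(X=19)
p-value (two-sided) = 0.03780
At α=0.1: p < α → reject H₀

reject H₀: yes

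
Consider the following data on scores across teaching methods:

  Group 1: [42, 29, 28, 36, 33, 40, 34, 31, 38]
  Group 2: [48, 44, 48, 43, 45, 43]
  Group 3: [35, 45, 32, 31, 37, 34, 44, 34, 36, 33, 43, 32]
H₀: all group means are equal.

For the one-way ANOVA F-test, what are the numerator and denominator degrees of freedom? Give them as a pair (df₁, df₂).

degrees of freedom = [2, 24]

k = 3 groups, N = 27 total
df = (k−1, N−k) = (3−1, 27−3) = (2, 24)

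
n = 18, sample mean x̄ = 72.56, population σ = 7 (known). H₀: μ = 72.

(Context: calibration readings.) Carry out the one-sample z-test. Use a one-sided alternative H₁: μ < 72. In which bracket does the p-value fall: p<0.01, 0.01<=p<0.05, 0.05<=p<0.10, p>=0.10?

p-value bracket: p>=0.10

SE = σ/√n = 7/√18 = 1.6499
z = (x̄−μ₀)/SE = (72.56−72)/1.6499 = 0.3394
p-value (one-sided, H₁ less) = 0.63285
→ bracket: p>=0.10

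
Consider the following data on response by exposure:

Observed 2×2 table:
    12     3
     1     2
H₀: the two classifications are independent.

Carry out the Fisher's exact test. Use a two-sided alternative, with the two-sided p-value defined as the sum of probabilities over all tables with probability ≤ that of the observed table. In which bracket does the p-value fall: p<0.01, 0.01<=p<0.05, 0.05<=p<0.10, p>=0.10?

p-value bracket: p>=0.10

Margins: r₁=15, r₂=3, c₁=13, c₂=5, n=18
p_obs = C(15,12)·C(3,1)/C(18,13); sum pmf over tables with pmf ≤ p_obs
p-value (two-sided) = 0.17157
→ bracket: p>=0.10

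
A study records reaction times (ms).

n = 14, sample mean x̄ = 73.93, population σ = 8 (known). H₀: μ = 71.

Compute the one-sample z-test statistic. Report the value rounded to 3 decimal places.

SE = σ/√n = 8/√14 = 2.1381
z = (x̄−μ₀)/SE = (73.93−71)/2.1381 = 1.3704

test statistic = 1.370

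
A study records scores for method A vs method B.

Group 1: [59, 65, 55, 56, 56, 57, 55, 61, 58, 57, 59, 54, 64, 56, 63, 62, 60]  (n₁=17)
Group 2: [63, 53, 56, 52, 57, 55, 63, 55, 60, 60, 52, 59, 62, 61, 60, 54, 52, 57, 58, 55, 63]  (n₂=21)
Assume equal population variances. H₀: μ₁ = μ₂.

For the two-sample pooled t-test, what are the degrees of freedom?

degrees of freedom = 36

df = n₁ + n₂ − 2 = 17 + 21 − 2 = 36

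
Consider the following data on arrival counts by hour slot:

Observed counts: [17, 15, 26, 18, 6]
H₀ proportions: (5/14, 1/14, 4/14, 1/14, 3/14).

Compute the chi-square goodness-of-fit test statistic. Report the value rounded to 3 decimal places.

test statistic = 52.502

n = 82; E_i = n·p_i = [29.29, 5.86, 23.43, 5.86, 17.57]
χ² = (17−29.29)²/29.29 + (15−5.86)²/5.86 + (26−23.43)²/23.43 + (18−5.86)²/5.86 + (6−17.57)²/17.57 = 52.5024
df = 4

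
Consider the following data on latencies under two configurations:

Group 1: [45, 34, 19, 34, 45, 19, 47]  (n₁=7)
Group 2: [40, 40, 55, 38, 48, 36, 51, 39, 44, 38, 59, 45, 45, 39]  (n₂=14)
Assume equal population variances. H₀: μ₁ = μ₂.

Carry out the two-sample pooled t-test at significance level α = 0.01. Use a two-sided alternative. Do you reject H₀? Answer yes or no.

x̄₁=34.714, s₁=11.954, n₁=7
x̄₂=44.071, s₂=6.967, n₂=14
s_p² = [6·11.954² + 13·6.967²]/19 = 78.3346
SE = √(s_p²·(1/7+1/14)) = 4.0971
t = (34.714−44.071)/4.0971 = -2.2839
df = 19
p-value (two-sided) = 0.03406
At α=0.01: p ≥ α → fail to reject H₀

reject H₀: no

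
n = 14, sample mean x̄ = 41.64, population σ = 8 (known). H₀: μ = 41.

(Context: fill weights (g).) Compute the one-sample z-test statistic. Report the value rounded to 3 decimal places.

test statistic = 0.299

SE = σ/√n = 8/√14 = 2.1381
z = (x̄−μ₀)/SE = (41.64−41)/2.1381 = 0.2993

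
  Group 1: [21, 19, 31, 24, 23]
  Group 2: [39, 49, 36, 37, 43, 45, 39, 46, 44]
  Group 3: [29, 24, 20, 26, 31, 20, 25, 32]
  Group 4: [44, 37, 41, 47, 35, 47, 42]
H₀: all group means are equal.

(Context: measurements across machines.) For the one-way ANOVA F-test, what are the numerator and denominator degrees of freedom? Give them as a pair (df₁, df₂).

degrees of freedom = [3, 25]

k = 4 groups, N = 29 total
df = (k−1, N−k) = (4−1, 29−4) = (3, 25)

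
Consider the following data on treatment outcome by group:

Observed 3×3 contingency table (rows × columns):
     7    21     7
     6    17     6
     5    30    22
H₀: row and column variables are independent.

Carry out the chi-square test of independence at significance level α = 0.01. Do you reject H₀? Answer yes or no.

Row totals [35, 29, 57], col totals [18, 68, 35], n=121
χ² = (7−5.21)²/5.21 + (21−19.67)²/19.67 + (7−10.12)²/10.12 + (6−4.31)²/4.31 + (17−16.30)²/16.30 + (6−8.39)²/8.39 + (5−8.48)²/8.48 + (30−32.03)²/32.03 + (22−16.49)²/16.49 = 6.4406
df = 4
p-value (upper-tail) = 0.16857
At α=0.01: p ≥ α → fail to reject H₀

reject H₀: no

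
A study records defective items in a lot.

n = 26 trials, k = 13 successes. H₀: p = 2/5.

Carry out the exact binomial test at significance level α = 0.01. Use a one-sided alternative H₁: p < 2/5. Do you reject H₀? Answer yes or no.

reject H₀: no

Exact binomial: n=26, k=13, p₀=2/5=0.4000
P(X≤13) from Σ C(n,i)·p₀^i·(1−p₀)^(n−i)
p-value (one-sided, H₁ less) = 0.89181
At α=0.01: p ≥ α → fail to reject H₀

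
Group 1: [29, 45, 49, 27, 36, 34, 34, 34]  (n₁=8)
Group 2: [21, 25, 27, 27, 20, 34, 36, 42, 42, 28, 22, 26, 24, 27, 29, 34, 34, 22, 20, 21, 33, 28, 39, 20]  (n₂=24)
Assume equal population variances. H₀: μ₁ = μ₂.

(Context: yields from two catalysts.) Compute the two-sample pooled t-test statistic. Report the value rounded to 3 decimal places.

x̄₁=36.000, s₁=7.483, n₁=8
x̄₂=28.375, s₂=6.921, n₂=24
s_p² = [7·7.483² + 23·6.921²]/30 = 49.7875
SE = √(s_p²·(1/8+1/24)) = 2.8806
t = (36.000−28.375)/2.8806 = 2.6470
df = 30

test statistic = 2.647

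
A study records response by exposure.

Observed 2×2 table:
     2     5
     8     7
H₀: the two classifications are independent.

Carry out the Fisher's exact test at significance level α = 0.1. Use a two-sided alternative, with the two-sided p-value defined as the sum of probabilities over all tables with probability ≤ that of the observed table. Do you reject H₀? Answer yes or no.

Margins: r₁=7, r₂=15, c₁=10, c₂=12, n=22
p_obs = C(7,2)·C(15,8)/C(22,10); sum pmf over tables with pmf ≤ p_obs
p-value (two-sided) = 0.38080
At α=0.1: p ≥ α → fail to reject H₀

reject H₀: no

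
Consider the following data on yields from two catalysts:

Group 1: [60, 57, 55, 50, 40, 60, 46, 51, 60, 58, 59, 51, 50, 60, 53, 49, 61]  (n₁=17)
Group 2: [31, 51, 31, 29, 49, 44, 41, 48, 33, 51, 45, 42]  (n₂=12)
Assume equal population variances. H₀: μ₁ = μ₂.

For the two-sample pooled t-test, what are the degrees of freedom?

degrees of freedom = 27

df = n₁ + n₂ − 2 = 17 + 12 − 2 = 27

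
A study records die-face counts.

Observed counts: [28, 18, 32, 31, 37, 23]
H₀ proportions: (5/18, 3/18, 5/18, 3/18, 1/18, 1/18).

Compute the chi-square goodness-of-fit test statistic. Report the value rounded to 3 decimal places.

n = 169; E_i = n·p_i = [46.94, 28.17, 46.94, 28.17, 9.39, 9.39]
χ² = (28−46.94)²/46.94 + (18−28.17)²/28.17 + (32−46.94)²/46.94 + (31−28.17)²/28.17 + (37−9.39)²/9.39 + (23−9.39)²/9.39 = 117.2888
df = 5

test statistic = 117.289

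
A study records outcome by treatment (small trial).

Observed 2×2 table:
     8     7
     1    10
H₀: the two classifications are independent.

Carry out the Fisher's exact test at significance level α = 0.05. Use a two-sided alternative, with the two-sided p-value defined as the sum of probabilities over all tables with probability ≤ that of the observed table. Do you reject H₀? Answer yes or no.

Margins: r₁=15, r₂=11, c₁=9, c₂=17, n=26
p_obs = C(15,8)·C(11,1)/C(26,9); sum pmf over tables with pmf ≤ p_obs
p-value (two-sided) = 0.03616
At α=0.05: p < α → reject H₀

reject H₀: yes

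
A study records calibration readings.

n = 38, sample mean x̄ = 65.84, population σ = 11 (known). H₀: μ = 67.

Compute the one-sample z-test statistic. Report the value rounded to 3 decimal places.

test statistic = -0.650

SE = σ/√n = 11/√38 = 1.7844
z = (x̄−μ₀)/SE = (65.84−67)/1.7844 = -0.6501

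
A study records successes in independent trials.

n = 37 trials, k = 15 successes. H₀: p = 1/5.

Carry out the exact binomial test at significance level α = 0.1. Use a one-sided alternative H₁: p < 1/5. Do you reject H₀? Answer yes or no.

Exact binomial: n=37, k=15, p₀=1/5=0.2000
P(X≤15) from Σ C(n,i)·p₀^i·(1−p₀)^(n−i)
p-value (one-sided, H₁ less) = 0.99889
At α=0.1: p ≥ α → fail to reject H₀

reject H₀: no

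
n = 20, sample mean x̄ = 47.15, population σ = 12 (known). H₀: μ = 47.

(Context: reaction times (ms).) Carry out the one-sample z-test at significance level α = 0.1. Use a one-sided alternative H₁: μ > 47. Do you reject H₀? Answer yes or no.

reject H₀: no

SE = σ/√n = 12/√20 = 2.6833
z = (x̄−μ₀)/SE = (47.15−47)/2.6833 = 0.0559
p-value (one-sided, H₁ greater) = 0.47771
At α=0.1: p ≥ α → fail to reject H₀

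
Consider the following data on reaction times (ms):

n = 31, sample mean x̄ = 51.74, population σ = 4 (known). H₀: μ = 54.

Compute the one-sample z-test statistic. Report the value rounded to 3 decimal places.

SE = σ/√n = 4/√31 = 0.7184
z = (x̄−μ₀)/SE = (51.74−54)/0.7184 = -3.1458

test statistic = -3.146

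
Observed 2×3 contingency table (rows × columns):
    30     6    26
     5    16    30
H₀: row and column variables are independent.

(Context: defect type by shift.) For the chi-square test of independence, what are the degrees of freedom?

df = (r−1)(c−1) = (2−1)·(3−1) = 2

degrees of freedom = 2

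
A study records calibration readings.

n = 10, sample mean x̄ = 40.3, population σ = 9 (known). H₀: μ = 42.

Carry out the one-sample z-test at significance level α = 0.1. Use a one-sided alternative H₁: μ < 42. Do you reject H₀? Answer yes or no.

SE = σ/√n = 9/√10 = 2.8460
z = (x̄−μ₀)/SE = (40.3−42)/2.8460 = -0.5973
p-value (one-sided, H₁ less) = 0.27515
At α=0.1: p ≥ α → fail to reject H₀

reject H₀: no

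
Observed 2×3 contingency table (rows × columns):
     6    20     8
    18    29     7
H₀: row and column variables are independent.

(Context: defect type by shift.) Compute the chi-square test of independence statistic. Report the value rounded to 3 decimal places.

Row totals [34, 54], col totals [24, 49, 15], n=88
χ² = (6−9.27)²/9.27 + (20−18.93)²/18.93 + (8−5.80)²/5.80 + (18−14.73)²/14.73 + (29−30.07)²/30.07 + (7−9.20)²/9.20 = 3.3472
df = 2

test statistic = 3.347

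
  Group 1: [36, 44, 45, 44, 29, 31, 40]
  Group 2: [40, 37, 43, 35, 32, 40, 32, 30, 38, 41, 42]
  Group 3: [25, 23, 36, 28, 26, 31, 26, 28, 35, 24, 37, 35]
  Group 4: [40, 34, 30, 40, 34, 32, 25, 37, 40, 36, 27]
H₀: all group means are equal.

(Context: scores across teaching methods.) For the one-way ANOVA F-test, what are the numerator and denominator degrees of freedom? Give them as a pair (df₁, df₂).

k = 4 groups, N = 41 total
df = (k−1, N−k) = (4−1, 41−4) = (3, 37)

degrees of freedom = [3, 37]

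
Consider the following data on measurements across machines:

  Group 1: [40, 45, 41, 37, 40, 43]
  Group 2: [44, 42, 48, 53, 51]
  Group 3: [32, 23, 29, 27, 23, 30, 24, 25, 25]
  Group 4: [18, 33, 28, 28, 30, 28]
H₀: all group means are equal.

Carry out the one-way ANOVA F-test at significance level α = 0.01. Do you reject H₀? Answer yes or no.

Group means [41.00, 47.60, 26.44, 27.50], grand mean 34.115
SSB = Σnᵢ(x̄ᵢ−x̄)² = 1985.732; SSW = ΣΣ(x−x̄ᵢ)² = 334.922
MSB = 1985.732/3 = 661.9105; MSW = 334.922/22 = 15.2237
F = MSB/MSW = 43.4788
df = (3, 22)
p-value (upper-tail) = 0.00000
At α=0.01: p < α → reject H₀

reject H₀: yes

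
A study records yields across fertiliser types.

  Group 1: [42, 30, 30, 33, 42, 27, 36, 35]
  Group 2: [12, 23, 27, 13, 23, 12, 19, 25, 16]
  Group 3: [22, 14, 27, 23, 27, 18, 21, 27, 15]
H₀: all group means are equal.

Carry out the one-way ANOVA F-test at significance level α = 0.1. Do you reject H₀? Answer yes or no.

reject H₀: yes

Group means [34.38, 18.89, 21.56], grand mean 24.577
SSB = Σnᵢ(x̄ᵢ−x̄)² = 1141.360; SSW = ΣΣ(x−x̄ᵢ)² = 692.986
MSB = 1141.360/2 = 570.6800; MSW = 692.986/23 = 30.1298
F = MSB/MSW = 18.9407
df = (2, 23)
p-value (upper-tail) = 0.00001
At α=0.1: p < α → reject H₀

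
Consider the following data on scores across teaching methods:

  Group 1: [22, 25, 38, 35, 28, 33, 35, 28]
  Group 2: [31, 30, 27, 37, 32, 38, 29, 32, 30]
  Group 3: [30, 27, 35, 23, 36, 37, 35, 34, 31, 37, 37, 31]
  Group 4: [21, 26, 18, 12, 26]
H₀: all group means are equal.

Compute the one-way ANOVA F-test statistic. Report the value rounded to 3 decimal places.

test statistic = 8.276

Group means [30.50, 31.78, 32.75, 20.60], grand mean 30.176
SSB = Σnᵢ(x̄ᵢ−x̄)² = 561.936; SSW = ΣΣ(x−x̄ᵢ)² = 679.006
MSB = 561.936/3 = 187.3119; MSW = 679.006/30 = 22.6335
F = MSB/MSW = 8.2759
df = (3, 30)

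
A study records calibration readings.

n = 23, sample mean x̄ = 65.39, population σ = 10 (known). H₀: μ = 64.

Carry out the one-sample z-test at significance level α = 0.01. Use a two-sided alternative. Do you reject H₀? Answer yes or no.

reject H₀: no

SE = σ/√n = 10/√23 = 2.0851
z = (x̄−μ₀)/SE = (65.39−64)/2.0851 = 0.6666
p-value (two-sided) = 0.50501
At α=0.01: p ≥ α → fail to reject H₀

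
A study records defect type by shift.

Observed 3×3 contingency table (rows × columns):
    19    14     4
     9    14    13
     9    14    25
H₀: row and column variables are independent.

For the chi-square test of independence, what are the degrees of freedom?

df = (r−1)(c−1) = (3−1)·(3−1) = 4

degrees of freedom = 4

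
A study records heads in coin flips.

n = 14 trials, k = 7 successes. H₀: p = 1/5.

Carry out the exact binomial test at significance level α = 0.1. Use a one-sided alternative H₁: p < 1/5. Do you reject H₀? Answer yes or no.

Exact binomial: n=14, k=7, p₀=1/5=0.2000
P(X≤7) from Σ C(n,i)·p₀^i·(1−p₀)^(n−i)
p-value (one-sided, H₁ less) = 0.99760
At α=0.1: p ≥ α → fail to reject H₀

reject H₀: no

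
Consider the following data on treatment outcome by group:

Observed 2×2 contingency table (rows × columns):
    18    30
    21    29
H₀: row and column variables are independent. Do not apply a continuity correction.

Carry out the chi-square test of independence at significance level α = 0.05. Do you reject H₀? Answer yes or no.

Row totals [48, 50], col totals [39, 59], n=98
χ² = (18−19.10)²/19.10 + (30−28.90)²/28.90 + (21−19.90)²/19.90 + (29−30.10)²/30.10 = 0.2070
df = 1
p-value (upper-tail) = 0.64914
At α=0.05: p ≥ α → fail to reject H₀

reject H₀: no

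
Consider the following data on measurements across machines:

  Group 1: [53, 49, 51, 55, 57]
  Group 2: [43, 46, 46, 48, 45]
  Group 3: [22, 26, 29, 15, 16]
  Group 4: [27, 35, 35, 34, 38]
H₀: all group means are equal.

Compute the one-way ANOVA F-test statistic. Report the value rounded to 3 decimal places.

test statistic = 56.301

Group means [53.00, 45.60, 21.60, 33.80], grand mean 38.500
SSB = Σnᵢ(x̄ᵢ−x̄)² = 2841.800; SSW = ΣΣ(x−x̄ᵢ)² = 269.200
MSB = 2841.800/3 = 947.2667; MSW = 269.200/16 = 16.8250
F = MSB/MSW = 56.3011
df = (3, 16)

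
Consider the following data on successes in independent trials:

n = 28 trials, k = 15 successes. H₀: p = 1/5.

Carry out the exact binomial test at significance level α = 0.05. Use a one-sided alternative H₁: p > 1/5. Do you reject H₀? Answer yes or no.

Exact binomial: n=28, k=15, p₀=1/5=0.2000
P(X≥15) from Σ C(n,i)·p₀^i·(1−p₀)^(n−i)
p-value (one-sided, H₁ greater) = 0.00008
At α=0.05: p < α → reject H₀

reject H₀: yes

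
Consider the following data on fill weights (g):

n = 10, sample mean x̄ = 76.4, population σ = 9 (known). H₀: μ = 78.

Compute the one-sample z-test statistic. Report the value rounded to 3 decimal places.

SE = σ/√n = 9/√10 = 2.8460
z = (x̄−μ₀)/SE = (76.4−78)/2.8460 = -0.5622

test statistic = -0.562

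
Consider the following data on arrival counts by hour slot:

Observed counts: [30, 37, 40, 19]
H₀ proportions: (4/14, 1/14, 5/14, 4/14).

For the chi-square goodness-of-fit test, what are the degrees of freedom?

df = k − 1 = 4 − 1 = 3

degrees of freedom = 3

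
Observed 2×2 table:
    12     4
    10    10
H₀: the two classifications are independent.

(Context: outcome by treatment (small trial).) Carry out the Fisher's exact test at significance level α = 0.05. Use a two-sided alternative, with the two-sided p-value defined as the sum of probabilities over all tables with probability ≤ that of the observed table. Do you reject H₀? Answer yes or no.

reject H₀: no

Margins: r₁=16, r₂=20, c₁=22, c₂=14, n=36
p_obs = C(16,12)·C(20,10)/C(36,22); sum pmf over tables with pmf ≤ p_obs
p-value (two-sided) = 0.17602
At α=0.05: p ≥ α → fail to reject H₀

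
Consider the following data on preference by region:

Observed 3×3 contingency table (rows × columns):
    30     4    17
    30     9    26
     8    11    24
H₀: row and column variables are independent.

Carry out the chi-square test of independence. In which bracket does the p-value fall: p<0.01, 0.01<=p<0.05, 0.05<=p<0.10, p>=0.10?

p-value bracket: p<0.01

Row totals [51, 65, 43], col totals [68, 24, 67], n=159
χ² = (30−21.81)²/21.81 + (4−7.70)²/7.70 + (17−21.49)²/21.49 + (30−27.80)²/27.80 + (9−9.81)²/9.81 + (26−27.39)²/27.39 + (8−18.39)²/18.39 + (11−6.49)²/6.49 + (24−18.12)²/18.12 = 17.0127
df = 4
p-value (upper-tail) = 0.00192
→ bracket: p<0.01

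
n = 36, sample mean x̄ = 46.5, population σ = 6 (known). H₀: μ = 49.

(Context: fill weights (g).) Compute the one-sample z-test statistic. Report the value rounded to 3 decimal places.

SE = σ/√n = 6/√36 = 1.0000
z = (x̄−μ₀)/SE = (46.5−49)/1.0000 = -2.5000

test statistic = -2.500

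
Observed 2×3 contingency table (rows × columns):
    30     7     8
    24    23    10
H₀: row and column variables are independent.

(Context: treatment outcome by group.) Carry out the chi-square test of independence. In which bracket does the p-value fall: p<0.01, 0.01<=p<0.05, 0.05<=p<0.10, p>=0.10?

p-value bracket: 0.01<=p<0.05

Row totals [45, 57], col totals [54, 30, 18], n=102
χ² = (30−23.82)²/23.82 + (7−13.24)²/13.24 + (8−7.94)²/7.94 + (24−30.18)²/30.18 + (23−16.76)²/16.76 + (10−10.06)²/10.06 = 8.1229
df = 2
p-value (upper-tail) = 0.01722
→ bracket: 0.01<=p<0.05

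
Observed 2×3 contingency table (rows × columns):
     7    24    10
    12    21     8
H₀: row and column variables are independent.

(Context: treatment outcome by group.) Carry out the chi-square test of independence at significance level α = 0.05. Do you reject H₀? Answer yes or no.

reject H₀: no

Row totals [41, 41], col totals [19, 45, 18], n=82
χ² = (7−9.50)²/9.50 + (24−22.50)²/22.50 + (10−9.00)²/9.00 + (12−9.50)²/9.50 + (21−22.50)²/22.50 + (8−9.00)²/9.00 = 1.7380
df = 2
p-value (upper-tail) = 0.41937
At α=0.05: p ≥ α → fail to reject H₀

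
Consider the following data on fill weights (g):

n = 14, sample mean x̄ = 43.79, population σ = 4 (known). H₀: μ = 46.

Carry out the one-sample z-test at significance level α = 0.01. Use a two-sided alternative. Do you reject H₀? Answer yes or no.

SE = σ/√n = 4/√14 = 1.0690
z = (x̄−μ₀)/SE = (43.79−46)/1.0690 = -2.0673
p-value (two-sided) = 0.03871
At α=0.01: p ≥ α → fail to reject H₀

reject H₀: no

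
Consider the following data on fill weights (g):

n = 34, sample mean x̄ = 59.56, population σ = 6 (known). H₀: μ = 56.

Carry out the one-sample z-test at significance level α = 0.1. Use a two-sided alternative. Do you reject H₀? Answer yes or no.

reject H₀: yes

SE = σ/√n = 6/√34 = 1.0290
z = (x̄−μ₀)/SE = (59.56−56)/1.0290 = 3.4597
p-value (two-sided) = 0.00054
At α=0.1: p < α → reject H₀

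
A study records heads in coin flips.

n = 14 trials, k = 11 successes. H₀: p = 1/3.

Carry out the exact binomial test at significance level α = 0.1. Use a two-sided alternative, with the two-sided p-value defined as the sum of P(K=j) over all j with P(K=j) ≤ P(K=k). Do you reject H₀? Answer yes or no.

reject H₀: yes

Exact binomial: n=14, k=11, p₀=1/3=0.3333
P(X=j) = C(n,j)·p₀^j·(1−p₀)^(n−j); p = Σ P(X=j) over j with P(X=j) ≤ P(X=11)
p-value (two-sided) = 0.00069
At α=0.1: p < α → reject H₀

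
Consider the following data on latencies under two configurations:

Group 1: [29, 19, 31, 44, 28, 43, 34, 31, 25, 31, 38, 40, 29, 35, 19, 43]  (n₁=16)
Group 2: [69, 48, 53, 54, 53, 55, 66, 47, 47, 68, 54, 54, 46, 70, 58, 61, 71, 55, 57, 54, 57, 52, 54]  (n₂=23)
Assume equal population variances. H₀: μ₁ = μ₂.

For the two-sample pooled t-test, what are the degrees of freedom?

df = n₁ + n₂ − 2 = 16 + 23 − 2 = 37

degrees of freedom = 37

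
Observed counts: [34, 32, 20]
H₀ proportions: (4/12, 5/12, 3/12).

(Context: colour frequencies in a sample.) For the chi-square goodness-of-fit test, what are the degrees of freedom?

degrees of freedom = 2

df = k − 1 = 3 − 1 = 2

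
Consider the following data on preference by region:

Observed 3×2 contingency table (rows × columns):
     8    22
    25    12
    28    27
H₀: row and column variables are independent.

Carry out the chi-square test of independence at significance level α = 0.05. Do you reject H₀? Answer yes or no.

reject H₀: yes

Row totals [30, 37, 55], col totals [61, 61], n=122
χ² = (8−15.00)²/15.00 + (22−15.00)²/15.00 + (25−18.50)²/18.50 + (12−18.50)²/18.50 + (28−27.50)²/27.50 + (27−27.50)²/27.50 = 11.1191
df = 2
p-value (upper-tail) = 0.00385
At α=0.05: p < α → reject H₀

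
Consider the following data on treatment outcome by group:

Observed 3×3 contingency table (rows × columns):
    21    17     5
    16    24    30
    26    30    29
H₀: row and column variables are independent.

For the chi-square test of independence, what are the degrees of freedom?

df = (r−1)(c−1) = (3−1)·(3−1) = 4

degrees of freedom = 4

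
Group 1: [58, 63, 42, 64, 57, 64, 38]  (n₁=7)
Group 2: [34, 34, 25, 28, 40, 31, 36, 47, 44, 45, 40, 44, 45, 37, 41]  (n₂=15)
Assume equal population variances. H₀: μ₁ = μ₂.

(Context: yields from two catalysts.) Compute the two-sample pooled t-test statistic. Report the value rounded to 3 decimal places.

x̄₁=55.143, s₁=10.777, n₁=7
x̄₂=38.067, s₂=6.670, n₂=15
s_p² = [6·10.777² + 14·6.670²]/20 = 65.9895
SE = √(s_p²·(1/7+1/15)) = 3.7184
t = (55.143−38.067)/3.7184 = 4.5924
df = 20

test statistic = 4.592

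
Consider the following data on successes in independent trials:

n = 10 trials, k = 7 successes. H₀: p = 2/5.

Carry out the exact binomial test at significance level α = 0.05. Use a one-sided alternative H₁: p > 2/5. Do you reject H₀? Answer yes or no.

Exact binomial: n=10, k=7, p₀=2/5=0.4000
P(X≥7) from Σ C(n,i)·p₀^i·(1−p₀)^(n−i)
p-value (one-sided, H₁ greater) = 0.05476
At α=0.05: p ≥ α → fail to reject H₀

reject H₀: no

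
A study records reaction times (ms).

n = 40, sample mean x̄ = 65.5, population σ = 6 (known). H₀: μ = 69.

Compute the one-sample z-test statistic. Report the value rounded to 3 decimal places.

test statistic = -3.689

SE = σ/√n = 6/√40 = 0.9487
z = (x̄−μ₀)/SE = (65.5−69)/0.9487 = -3.6893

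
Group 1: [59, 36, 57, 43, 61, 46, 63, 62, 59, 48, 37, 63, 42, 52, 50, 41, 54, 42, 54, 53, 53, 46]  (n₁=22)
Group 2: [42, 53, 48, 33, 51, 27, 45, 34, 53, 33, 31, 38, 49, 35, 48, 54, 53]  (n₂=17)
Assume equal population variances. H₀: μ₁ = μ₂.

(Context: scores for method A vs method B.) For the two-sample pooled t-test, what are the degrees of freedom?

df = n₁ + n₂ − 2 = 22 + 17 − 2 = 37

degrees of freedom = 37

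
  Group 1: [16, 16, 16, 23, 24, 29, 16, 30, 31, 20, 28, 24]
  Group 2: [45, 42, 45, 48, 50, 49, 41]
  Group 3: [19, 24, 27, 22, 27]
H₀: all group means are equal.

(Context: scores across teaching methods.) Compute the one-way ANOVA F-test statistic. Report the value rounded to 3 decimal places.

test statistic = 53.689

Group means [22.75, 45.71, 23.80], grand mean 29.667
SSB = Σnᵢ(x̄ᵢ−x̄)² = 2548.855; SSW = ΣΣ(x−x̄ᵢ)² = 498.479
MSB = 2548.855/2 = 1274.4274; MSW = 498.479/21 = 23.7371
F = MSB/MSW = 53.6893
df = (2, 21)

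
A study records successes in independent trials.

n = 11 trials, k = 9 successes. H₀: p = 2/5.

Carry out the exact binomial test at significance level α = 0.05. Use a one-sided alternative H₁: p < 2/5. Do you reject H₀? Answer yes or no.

Exact binomial: n=11, k=9, p₀=2/5=0.4000
P(X≤9) from Σ C(n,i)·p₀^i·(1−p₀)^(n−i)
p-value (one-sided, H₁ less) = 0.99927
At α=0.05: p ≥ α → fail to reject H₀

reject H₀: no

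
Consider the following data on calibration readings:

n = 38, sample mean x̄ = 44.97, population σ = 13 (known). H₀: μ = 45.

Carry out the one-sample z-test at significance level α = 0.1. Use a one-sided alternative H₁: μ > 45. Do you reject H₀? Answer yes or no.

reject H₀: no

SE = σ/√n = 13/√38 = 2.1089
z = (x̄−μ₀)/SE = (44.97−45)/2.1089 = -0.0142
p-value (one-sided, H₁ greater) = 0.50567
At α=0.1: p ≥ α → fail to reject H₀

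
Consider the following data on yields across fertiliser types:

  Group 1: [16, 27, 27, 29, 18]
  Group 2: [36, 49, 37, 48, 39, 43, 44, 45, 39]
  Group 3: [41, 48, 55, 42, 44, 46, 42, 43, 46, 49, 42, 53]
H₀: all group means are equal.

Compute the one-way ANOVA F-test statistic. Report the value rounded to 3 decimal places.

Group means [23.40, 42.22, 45.92], grand mean 40.308
SSB = Σnᵢ(x̄ᵢ−x̄)² = 1839.866; SSW = ΣΣ(x−x̄ᵢ)² = 547.672
MSB = 1839.866/2 = 919.9331; MSW = 547.672/23 = 23.8118
F = MSB/MSW = 38.6334
df = (2, 23)

test statistic = 38.633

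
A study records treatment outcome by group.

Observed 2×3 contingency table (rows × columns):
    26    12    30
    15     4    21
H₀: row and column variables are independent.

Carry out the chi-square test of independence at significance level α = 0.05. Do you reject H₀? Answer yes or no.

reject H₀: no

Row totals [68, 40], col totals [41, 16, 51], n=108
χ² = (26−25.81)²/25.81 + (12−10.07)²/10.07 + (30−32.11)²/32.11 + (15−15.19)²/15.19 + (4−5.93)²/5.93 + (21−18.89)²/18.89 = 1.3724
df = 2
p-value (upper-tail) = 0.50347
At α=0.05: p ≥ α → fail to reject H₀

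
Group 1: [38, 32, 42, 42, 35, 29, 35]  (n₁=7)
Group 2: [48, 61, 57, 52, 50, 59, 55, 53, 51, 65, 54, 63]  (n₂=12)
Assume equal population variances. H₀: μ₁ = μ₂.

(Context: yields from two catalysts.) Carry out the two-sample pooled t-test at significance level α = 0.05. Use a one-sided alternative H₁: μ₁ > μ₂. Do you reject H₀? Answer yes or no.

reject H₀: no

x̄₁=36.143, s₁=4.880, n₁=7
x̄₂=55.667, s₂=5.382, n₂=12
s_p² = [6·4.880² + 11·5.382²]/17 = 27.1485
SE = √(s_p²·(1/7+1/12)) = 2.4780
t = (36.143−55.667)/2.4780 = -7.8787
df = 17
p-value (one-sided, H₁ greater) = 1.00000
At α=0.05: p ≥ α → fail to reject H₀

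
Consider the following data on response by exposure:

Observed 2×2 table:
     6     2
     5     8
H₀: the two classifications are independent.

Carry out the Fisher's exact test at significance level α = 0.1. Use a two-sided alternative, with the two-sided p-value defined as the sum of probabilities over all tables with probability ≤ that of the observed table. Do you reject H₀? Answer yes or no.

reject H₀: no

Margins: r₁=8, r₂=13, c₁=11, c₂=10, n=21
p_obs = C(8,6)·C(13,5)/C(21,11); sum pmf over tables with pmf ≤ p_obs
p-value (two-sided) = 0.18266
At α=0.1: p ≥ α → fail to reject H₀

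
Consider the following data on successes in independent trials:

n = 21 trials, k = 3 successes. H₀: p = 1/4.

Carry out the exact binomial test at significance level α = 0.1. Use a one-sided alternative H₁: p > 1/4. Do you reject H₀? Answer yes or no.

reject H₀: no

Exact binomial: n=21, k=3, p₀=1/4=0.2500
P(X≥3) from Σ C(n,i)·p₀^i·(1−p₀)^(n−i)
p-value (one-sided, H₁ greater) = 0.92548
At α=0.1: p ≥ α → fail to reject H₀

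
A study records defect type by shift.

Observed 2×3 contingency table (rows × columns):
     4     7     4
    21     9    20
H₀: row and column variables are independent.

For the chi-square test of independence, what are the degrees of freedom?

degrees of freedom = 2

df = (r−1)(c−1) = (2−1)·(3−1) = 2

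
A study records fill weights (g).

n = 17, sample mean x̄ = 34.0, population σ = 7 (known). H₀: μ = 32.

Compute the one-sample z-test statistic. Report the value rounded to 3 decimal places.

test statistic = 1.178

SE = σ/√n = 7/√17 = 1.6977
z = (x̄−μ₀)/SE = (34.0−32)/1.6977 = 1.1780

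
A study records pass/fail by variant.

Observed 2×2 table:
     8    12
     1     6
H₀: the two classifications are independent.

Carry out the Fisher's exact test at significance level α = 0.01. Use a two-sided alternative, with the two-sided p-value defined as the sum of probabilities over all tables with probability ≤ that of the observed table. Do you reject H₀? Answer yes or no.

Margins: r₁=20, r₂=7, c₁=9, c₂=18, n=27
p_obs = C(20,8)·C(7,1)/C(27,9); sum pmf over tables with pmf ≤ p_obs
p-value (two-sided) = 0.36321
At α=0.01: p ≥ α → fail to reject H₀

reject H₀: no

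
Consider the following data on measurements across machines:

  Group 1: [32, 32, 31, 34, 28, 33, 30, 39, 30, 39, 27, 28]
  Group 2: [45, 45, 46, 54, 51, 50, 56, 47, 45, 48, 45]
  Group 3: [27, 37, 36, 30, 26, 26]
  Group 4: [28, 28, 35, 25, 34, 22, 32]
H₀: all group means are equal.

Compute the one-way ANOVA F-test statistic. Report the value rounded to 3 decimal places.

test statistic = 43.910

Group means [31.92, 48.36, 30.33, 29.14], grand mean 36.139
SSB = Σnᵢ(x̄ᵢ−x̄)² = 2402.653; SSW = ΣΣ(x−x̄ᵢ)² = 583.653
MSB = 2402.653/3 = 800.8843; MSW = 583.653/32 = 18.2391
F = MSB/MSW = 43.9102
df = (3, 32)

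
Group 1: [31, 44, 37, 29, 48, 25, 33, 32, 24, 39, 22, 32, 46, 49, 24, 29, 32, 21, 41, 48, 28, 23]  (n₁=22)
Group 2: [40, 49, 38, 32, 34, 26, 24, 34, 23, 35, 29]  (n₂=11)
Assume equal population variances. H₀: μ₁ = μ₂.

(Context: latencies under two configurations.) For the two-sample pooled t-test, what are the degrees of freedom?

df = n₁ + n₂ − 2 = 22 + 11 − 2 = 31

degrees of freedom = 31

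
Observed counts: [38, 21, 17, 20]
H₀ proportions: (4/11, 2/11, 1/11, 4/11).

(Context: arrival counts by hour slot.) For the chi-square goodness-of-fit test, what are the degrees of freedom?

degrees of freedom = 3

df = k − 1 = 4 − 1 = 3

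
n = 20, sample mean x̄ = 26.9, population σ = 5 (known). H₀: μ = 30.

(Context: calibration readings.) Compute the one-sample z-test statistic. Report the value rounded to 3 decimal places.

SE = σ/√n = 5/√20 = 1.1180
z = (x̄−μ₀)/SE = (26.9−30)/1.1180 = -2.7727

test statistic = -2.773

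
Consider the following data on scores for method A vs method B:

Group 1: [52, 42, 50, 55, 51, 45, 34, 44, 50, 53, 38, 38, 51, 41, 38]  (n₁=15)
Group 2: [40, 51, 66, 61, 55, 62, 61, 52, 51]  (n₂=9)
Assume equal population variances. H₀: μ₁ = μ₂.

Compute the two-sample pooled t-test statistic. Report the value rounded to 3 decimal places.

x̄₁=45.467, s₁=6.685, n₁=15
x̄₂=55.444, s₂=7.955, n₂=9
s_p² = [14·6.685² + 8·7.955²]/22 = 51.4525
SE = √(s_p²·(1/15+1/9)) = 3.0244
t = (45.467−55.444)/3.0244 = -3.2991
df = 22

test statistic = -3.299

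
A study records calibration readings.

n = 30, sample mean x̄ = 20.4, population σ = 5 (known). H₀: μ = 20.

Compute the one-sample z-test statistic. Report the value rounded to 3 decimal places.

SE = σ/√n = 5/√30 = 0.9129
z = (x̄−μ₀)/SE = (20.4−20)/0.9129 = 0.4382

test statistic = 0.438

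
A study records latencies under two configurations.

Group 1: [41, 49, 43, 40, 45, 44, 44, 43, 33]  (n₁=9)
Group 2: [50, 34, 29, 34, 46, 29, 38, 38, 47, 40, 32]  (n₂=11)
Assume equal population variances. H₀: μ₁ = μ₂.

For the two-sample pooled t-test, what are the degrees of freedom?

df = n₁ + n₂ − 2 = 9 + 11 − 2 = 18

degrees of freedom = 18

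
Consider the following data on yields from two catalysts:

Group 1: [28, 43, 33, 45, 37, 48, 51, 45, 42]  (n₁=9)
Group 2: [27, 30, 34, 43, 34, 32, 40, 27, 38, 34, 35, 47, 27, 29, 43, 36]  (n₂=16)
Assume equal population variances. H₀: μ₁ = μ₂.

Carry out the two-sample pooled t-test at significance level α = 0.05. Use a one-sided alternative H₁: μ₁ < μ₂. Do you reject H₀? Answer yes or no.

x̄₁=41.333, s₁=7.365, n₁=9
x̄₂=34.750, s₂=6.170, n₂=16
s_p² = [8·7.365² + 15·6.170²]/23 = 43.6957
SE = √(s_p²·(1/9+1/16)) = 2.7543
t = (41.333−34.750)/2.7543 = 2.3902
df = 23
p-value (one-sided, H₁ less) = 0.98729
At α=0.05: p ≥ α → fail to reject H₀

reject H₀: no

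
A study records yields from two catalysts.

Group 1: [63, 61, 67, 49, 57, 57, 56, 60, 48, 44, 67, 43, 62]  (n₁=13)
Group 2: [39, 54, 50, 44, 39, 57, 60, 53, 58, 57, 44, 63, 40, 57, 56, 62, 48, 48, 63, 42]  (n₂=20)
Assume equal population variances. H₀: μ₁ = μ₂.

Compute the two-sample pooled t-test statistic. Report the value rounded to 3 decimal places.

test statistic = 1.633

x̄₁=56.462, s₁=8.130, n₁=13
x̄₂=51.700, s₂=8.215, n₂=20
s_p² = [12·8.130² + 19·8.215²]/31 = 66.9494
SE = √(s_p²·(1/13+1/20)) = 2.9150
t = (56.462−51.700)/2.9150 = 1.6334
df = 31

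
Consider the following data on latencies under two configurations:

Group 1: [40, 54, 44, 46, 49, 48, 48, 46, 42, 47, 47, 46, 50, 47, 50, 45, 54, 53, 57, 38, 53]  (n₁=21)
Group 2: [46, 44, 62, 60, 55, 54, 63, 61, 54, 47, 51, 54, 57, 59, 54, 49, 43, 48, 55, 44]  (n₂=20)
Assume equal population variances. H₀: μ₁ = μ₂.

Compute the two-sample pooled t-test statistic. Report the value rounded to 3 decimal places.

x̄₁=47.810, s₁=4.750, n₁=21
x̄₂=53.000, s₂=6.283, n₂=20
s_p² = [20·4.750² + 19·6.283²]/39 = 30.8010
SE = √(s_p²·(1/21+1/20)) = 1.7340
t = (47.810−53.000)/1.7340 = -2.9934
df = 39

test statistic = -2.993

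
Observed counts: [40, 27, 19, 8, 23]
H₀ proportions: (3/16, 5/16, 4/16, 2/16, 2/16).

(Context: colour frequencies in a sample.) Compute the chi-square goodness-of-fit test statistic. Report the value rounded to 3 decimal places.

n = 117; E_i = n·p_i = [21.94, 36.56, 29.25, 14.62, 14.62]
χ² = (40−21.94)²/21.94 + (27−36.56)²/36.56 + (19−29.25)²/29.25 + (8−14.62)²/14.62 + (23−14.62)²/14.62 = 28.7618
df = 4

test statistic = 28.762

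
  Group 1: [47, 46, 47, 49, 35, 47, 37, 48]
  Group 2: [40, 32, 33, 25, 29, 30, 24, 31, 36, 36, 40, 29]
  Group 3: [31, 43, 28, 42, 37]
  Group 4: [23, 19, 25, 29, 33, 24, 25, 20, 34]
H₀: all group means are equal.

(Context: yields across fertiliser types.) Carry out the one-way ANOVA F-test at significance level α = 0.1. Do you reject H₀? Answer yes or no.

reject H₀: yes

Group means [44.50, 32.08, 36.20, 25.78], grand mean 33.941
SSB = Σnᵢ(x̄ᵢ−x̄)² = 1558.610; SSW = ΣΣ(x−x̄ᵢ)² = 893.272
MSB = 1558.610/3 = 519.5367; MSW = 893.272/30 = 29.7757
F = MSB/MSW = 17.4483
df = (3, 30)
p-value (upper-tail) = 0.00000
At α=0.1: p < α → reject H₀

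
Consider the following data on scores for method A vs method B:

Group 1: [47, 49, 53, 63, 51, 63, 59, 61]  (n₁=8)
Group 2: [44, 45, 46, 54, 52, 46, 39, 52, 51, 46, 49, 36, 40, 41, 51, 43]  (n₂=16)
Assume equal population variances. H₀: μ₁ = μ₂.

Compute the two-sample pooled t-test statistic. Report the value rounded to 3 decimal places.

test statistic = 3.977

x̄₁=55.750, s₁=6.497, n₁=8
x̄₂=45.938, s₂=5.285, n₂=16
s_p² = [7·6.497² + 15·5.285²]/22 = 32.4744
SE = √(s_p²·(1/8+1/16)) = 2.4676
t = (55.750−45.938)/2.4676 = 3.9766
df = 22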